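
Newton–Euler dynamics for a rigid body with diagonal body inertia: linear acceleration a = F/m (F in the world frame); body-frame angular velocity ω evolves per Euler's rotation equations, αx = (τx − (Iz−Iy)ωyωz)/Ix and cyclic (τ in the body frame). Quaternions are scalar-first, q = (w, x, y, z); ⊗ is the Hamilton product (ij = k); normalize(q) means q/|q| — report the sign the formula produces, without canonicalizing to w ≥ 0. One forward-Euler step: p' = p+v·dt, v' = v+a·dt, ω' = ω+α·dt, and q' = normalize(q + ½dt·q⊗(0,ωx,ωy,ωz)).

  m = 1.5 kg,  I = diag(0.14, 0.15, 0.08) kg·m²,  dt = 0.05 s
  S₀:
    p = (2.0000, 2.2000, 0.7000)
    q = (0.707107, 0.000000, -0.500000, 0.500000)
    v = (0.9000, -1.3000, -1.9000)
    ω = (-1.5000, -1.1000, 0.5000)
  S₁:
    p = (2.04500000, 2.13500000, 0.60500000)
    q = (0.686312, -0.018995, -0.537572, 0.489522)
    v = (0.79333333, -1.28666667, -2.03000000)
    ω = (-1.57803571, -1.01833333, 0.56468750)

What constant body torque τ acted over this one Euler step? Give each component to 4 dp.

τ = (-0.1800, 0.2000, 0.1200)

Δω = ω₁−ω₀ = (-0.07803571, 0.08166667, 0.06468750)
I·α + gyro = (-0.1800, 0.2000, 0.1200)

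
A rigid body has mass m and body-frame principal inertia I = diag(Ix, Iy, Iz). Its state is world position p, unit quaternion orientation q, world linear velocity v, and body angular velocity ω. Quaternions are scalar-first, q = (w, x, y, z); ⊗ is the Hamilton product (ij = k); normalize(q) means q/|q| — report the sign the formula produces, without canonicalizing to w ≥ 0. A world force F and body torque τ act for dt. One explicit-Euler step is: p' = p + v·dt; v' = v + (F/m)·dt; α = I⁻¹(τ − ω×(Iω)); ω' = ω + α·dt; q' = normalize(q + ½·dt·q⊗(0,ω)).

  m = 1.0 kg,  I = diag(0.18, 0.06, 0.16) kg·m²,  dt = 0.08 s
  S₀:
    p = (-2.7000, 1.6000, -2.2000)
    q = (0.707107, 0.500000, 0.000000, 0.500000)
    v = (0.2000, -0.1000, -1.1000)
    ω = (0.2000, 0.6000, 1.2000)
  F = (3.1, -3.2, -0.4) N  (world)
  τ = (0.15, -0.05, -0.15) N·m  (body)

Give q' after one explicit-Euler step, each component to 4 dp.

q' = (0.6781, 0.4929, -0.0030, 0.5451)

Hamilton product q⊗(0,ω) = (-0.7000000, -0.1585786, -0.0757358, 1.1485284)
q' = normalize(q + ½dt·q⊗(0,ω)) = (0.6781, 0.4929, -0.0030, 0.5451)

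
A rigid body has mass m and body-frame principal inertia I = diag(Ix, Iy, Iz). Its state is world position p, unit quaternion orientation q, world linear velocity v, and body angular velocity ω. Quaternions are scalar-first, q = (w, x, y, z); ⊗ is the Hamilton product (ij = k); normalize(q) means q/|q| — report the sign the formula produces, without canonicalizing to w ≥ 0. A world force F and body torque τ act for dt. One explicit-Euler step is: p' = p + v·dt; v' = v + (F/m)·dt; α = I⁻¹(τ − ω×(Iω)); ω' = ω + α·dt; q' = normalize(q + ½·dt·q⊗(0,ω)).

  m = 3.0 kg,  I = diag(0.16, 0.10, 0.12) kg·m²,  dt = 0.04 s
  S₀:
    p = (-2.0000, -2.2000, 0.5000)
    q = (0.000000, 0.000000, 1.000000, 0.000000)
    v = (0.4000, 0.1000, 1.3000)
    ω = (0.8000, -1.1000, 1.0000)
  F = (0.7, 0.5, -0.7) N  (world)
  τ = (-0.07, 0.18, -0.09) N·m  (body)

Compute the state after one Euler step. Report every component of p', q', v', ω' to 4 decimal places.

p' = (-1.9840, -2.1960, 0.5520)
q' = (0.0220, 0.0200, 0.9994, -0.0160)
v' = (0.4093, 0.1067, 1.2907)
ω' = (0.7880, -1.0408, 0.9524)

ω×(Iω) gyroscopic = (-0.0220, 0.0320, 0.0528)
α = I⁻¹(τ − ω×Iω) = (-0.3000, 1.4800, -1.1900)
ω + α·dt = (0.7880, -1.0408, 0.9524)
q⊗(0,ω) = (1.1000000, 1.0000000, 0.0000000, -0.8000000)
q' = normalize(q + ½dt·q⊗(0,ω)) = (0.0220, 0.0200, 0.9994, -0.0160)
p + v·dt = (-1.9840, -2.1960, 0.5520)
new velocity v' = (0.4093, 0.1067, 1.2907)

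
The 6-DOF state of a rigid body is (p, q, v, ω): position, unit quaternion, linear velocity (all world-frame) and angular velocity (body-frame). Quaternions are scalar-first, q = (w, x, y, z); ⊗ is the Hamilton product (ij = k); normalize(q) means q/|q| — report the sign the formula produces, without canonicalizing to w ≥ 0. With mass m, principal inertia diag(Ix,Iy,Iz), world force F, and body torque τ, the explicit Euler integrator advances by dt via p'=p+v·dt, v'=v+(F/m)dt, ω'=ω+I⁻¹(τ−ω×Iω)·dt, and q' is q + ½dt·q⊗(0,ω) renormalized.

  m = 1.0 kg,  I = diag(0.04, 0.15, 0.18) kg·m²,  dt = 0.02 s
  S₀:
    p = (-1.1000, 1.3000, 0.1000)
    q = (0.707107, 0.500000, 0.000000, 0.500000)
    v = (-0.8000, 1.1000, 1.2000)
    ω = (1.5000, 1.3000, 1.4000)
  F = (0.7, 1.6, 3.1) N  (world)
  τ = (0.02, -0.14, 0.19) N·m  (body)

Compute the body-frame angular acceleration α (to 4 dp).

ω×(Iω) gyroscopic = (0.0546, -0.2940, 0.2145)
angular accel α = (-0.8650, 1.0267, -0.1361)

α = (-0.8650, 1.0267, -0.1361)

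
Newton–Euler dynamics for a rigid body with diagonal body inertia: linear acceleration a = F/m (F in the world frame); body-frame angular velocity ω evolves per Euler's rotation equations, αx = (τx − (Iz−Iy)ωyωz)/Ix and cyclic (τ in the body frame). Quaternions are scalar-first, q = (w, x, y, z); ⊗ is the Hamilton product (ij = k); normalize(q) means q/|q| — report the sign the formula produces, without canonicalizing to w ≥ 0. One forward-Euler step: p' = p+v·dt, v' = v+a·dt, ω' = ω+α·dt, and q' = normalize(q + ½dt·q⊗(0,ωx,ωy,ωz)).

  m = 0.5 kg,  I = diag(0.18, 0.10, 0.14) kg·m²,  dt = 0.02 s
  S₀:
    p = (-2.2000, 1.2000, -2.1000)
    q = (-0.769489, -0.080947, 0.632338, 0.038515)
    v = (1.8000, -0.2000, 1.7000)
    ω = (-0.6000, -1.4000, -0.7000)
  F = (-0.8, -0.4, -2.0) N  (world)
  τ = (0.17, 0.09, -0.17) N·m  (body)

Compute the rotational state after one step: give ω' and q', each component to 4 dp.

ω×(Iω) gyroscopic = (0.0392, 0.0168, -0.0672)
α = I⁻¹(τ − ω×Iω) = (0.7267, 0.7320, -0.7343)
ω + α·dt = (-0.5855, -1.3854, -0.7147)
Hamilton product q⊗(0,ω) = (0.8636655, 0.0729778, 0.9975127, 1.0313709)
updated quaternion q' = (-0.7607, -0.0802, 0.6422, 0.0488)

ω' = (-0.5855, -1.3854, -0.7147)
q' = (-0.7607, -0.0802, 0.6422, 0.0488)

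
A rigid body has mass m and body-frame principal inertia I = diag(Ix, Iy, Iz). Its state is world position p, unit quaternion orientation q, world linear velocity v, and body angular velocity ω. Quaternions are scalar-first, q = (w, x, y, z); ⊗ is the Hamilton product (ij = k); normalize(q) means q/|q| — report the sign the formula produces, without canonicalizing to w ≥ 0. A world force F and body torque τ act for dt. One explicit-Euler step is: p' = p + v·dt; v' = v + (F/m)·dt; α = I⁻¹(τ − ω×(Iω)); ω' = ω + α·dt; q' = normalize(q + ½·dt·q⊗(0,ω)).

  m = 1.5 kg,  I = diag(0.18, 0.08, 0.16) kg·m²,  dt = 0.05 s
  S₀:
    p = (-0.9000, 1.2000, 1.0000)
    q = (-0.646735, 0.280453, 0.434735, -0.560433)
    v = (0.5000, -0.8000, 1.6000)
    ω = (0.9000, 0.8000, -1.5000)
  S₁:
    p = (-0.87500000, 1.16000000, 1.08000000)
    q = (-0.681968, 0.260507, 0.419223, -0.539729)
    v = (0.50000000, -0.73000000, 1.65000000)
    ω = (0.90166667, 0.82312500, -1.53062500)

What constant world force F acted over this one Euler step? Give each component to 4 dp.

F = (0.0000, 2.1000, 1.5000)

Δv = v₁−v₀ = (0.00000000, 0.07000000, 0.05000000)
F = m·Δv/dt = (0.0000, 2.1000, 1.5000)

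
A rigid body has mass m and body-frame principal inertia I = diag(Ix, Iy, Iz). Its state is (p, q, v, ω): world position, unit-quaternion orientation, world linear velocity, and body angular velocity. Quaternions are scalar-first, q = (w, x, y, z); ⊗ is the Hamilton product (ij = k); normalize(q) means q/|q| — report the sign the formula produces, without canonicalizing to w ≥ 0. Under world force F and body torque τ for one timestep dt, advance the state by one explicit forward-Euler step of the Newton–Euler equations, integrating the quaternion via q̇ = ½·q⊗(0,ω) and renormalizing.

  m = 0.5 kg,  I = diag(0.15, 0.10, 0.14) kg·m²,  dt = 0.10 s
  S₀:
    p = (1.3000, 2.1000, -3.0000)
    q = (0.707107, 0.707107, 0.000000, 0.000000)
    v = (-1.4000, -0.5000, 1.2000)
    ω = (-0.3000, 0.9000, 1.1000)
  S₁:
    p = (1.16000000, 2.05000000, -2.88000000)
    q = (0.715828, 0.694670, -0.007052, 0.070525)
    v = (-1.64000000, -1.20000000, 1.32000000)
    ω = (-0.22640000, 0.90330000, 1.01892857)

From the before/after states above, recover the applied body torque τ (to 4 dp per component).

τ = (0.1500, 0.0000, -0.1000)

ω₁ − ω₀ = (0.07360000, 0.00330000, -0.08107143)
precession coupling = (0.0396, -0.0033, 0.0135)
τ = I·(Δω/dt) + ω₀×(Iω₀) = (0.1500, 0.0000, -0.1000)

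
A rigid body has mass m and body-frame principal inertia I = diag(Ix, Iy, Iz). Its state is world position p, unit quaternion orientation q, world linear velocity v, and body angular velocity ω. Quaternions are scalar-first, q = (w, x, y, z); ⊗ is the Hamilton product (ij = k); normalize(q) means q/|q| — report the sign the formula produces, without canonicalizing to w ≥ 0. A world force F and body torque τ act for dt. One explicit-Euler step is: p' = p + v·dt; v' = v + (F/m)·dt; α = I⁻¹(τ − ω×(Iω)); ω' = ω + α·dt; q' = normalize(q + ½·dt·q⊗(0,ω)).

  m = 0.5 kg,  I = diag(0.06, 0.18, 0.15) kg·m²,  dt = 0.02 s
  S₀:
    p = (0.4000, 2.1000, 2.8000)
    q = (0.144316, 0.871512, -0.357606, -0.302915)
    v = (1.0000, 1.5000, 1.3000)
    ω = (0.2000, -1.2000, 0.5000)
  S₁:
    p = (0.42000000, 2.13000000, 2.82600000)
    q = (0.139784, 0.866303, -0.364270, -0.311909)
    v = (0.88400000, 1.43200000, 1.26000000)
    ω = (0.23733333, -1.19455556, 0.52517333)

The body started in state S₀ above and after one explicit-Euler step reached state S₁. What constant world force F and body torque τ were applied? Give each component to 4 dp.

v₁ − v₀ = (-0.11600000, -0.06800000, -0.04000000)
applied force F = (-2.9000, -1.7000, -1.0000)
ω₁ − ω₀ = (0.03733333, 0.00544444, 0.02517333)
applied torque τ = (0.1300, 0.0400, 0.1600)

F = (-2.9000, -1.7000, -1.0000)
τ = (0.1300, 0.0400, 0.1600)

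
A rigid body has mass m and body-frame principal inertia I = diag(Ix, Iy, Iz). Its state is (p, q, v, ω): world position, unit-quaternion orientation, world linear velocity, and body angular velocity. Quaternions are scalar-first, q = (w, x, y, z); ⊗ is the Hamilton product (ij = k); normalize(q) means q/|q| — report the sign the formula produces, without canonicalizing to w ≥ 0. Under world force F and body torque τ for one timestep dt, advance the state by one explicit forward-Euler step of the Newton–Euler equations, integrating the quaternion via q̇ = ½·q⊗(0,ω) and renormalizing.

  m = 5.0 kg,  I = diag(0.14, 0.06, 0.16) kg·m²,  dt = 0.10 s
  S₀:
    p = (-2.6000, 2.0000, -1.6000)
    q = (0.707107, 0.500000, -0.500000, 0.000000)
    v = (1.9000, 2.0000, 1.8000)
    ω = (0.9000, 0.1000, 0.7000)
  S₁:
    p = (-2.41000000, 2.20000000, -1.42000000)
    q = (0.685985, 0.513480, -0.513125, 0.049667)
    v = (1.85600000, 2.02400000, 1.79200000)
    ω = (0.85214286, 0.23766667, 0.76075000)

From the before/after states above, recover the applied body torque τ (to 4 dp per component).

ω₁ − ω₀ = (-0.04785714, 0.13766667, 0.06075000)
precession coupling = (0.0070, -0.0126, -0.0072)
applied torque τ = (-0.0600, 0.0700, 0.0900)

τ = (-0.0600, 0.0700, 0.0900)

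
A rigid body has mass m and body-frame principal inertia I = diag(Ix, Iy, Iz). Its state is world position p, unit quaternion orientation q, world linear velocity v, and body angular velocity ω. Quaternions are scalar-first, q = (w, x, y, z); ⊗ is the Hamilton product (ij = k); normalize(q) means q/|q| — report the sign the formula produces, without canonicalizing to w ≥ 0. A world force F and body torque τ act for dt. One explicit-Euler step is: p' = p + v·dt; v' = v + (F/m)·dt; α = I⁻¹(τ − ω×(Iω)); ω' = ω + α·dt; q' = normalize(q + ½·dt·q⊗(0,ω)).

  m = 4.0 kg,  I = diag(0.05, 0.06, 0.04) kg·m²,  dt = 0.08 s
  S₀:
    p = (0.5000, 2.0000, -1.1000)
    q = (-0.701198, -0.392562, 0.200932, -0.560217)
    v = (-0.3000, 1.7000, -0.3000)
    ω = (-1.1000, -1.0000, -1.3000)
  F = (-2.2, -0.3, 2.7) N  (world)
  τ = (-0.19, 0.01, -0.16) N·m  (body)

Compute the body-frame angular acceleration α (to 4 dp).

ω×(Iω) gyroscopic = (-0.0260, 0.0143, 0.0110)
(τ − ω×Iω)/I = (-3.2800, -0.0717, -4.2750)

α = (-3.2800, -0.0717, -4.2750)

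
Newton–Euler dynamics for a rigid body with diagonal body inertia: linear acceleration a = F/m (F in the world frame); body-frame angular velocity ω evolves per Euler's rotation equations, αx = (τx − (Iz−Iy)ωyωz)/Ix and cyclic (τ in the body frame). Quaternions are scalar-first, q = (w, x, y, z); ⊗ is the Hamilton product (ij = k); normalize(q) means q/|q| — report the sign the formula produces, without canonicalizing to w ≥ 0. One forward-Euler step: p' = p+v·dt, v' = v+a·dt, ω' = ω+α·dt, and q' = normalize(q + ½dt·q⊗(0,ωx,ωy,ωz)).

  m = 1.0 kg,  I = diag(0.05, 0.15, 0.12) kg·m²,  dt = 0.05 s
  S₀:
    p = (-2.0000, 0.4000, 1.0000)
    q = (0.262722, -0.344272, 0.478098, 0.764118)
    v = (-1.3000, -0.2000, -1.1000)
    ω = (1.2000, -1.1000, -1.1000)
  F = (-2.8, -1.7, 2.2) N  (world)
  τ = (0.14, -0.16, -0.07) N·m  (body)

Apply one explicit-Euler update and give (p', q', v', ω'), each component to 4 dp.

p' = (-2.0650, 0.3900, 0.9450)
q' = (0.3068, -0.3281, 0.4837, 0.7511)
v' = (-1.4400, -0.2850, -0.9900)
ω' = (1.3763, -1.1841, -1.0742)

precession coupling ω×(Iω) = (-0.0363, 0.0924, -0.1320)
angular accel α = (3.5260, -1.6827, 0.5167)
ω' = ω + α·dt = (1.3763, -1.1841, -1.0742)
q⊗(0,ω) = (1.7795640, 0.6298884, 0.2492482, -0.4840126)
updated quaternion q' = (0.3068, -0.3281, 0.4837, 0.7511)
p + v·dt = (-2.0650, 0.3900, 0.9450)
v' = v + a·dt = (-1.4400, -0.2850, -0.9900)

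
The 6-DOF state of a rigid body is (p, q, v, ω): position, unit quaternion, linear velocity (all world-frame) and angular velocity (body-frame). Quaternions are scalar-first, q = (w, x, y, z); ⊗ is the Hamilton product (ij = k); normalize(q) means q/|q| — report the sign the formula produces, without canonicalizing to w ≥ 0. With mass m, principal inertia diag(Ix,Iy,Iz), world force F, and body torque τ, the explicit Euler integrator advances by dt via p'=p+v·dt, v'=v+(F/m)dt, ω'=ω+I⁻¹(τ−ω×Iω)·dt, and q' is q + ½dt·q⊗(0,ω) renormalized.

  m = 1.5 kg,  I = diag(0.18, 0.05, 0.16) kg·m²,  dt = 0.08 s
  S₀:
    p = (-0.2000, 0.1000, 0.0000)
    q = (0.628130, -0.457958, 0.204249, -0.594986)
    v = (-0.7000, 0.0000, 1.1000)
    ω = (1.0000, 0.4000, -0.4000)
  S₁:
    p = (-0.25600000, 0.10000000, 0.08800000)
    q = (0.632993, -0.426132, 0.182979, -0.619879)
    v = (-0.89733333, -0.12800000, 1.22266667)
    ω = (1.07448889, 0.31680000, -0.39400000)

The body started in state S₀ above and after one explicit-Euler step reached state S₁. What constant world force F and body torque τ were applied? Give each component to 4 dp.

F = (-3.7000, -2.4000, 2.3000)
τ = (0.1500, -0.0600, -0.0400)

Δω = ω₁−ω₀ = (0.07448889, -0.08320000, 0.00600000)
applied torque τ = (0.1500, -0.0600, -0.0400)
Δv = v₁−v₀ = (-0.19733333, -0.12800000, 0.12266667)
F = m·Δv/dt = (-3.7000, -2.4000, 2.3000)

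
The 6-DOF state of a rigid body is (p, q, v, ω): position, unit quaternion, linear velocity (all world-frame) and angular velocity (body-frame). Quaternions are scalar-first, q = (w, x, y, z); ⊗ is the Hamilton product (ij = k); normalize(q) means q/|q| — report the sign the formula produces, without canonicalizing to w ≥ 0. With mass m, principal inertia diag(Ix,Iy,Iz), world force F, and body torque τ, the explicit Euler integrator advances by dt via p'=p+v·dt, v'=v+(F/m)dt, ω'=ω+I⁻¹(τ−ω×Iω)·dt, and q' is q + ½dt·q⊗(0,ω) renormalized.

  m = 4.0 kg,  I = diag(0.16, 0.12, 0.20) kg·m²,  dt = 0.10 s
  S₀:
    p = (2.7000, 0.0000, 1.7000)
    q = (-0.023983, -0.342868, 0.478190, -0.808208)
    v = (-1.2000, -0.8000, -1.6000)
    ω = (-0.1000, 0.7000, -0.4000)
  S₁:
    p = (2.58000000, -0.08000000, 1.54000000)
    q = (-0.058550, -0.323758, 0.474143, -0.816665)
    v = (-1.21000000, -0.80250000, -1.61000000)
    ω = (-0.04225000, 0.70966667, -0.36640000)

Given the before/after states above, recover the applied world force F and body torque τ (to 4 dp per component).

F = (-0.4000, -0.1000, -0.4000)
τ = (0.0700, 0.0100, 0.0700)

ω₁ − ω₀ = (0.05775000, 0.00966667, 0.03360000)
τ = I·(Δω/dt) + ω₀×(Iω₀) = (0.0700, 0.0100, 0.0700)
velocity change Δv = (-0.01000000, -0.00250000, -0.01000000)
applied force F = (-0.4000, -0.1000, -0.4000)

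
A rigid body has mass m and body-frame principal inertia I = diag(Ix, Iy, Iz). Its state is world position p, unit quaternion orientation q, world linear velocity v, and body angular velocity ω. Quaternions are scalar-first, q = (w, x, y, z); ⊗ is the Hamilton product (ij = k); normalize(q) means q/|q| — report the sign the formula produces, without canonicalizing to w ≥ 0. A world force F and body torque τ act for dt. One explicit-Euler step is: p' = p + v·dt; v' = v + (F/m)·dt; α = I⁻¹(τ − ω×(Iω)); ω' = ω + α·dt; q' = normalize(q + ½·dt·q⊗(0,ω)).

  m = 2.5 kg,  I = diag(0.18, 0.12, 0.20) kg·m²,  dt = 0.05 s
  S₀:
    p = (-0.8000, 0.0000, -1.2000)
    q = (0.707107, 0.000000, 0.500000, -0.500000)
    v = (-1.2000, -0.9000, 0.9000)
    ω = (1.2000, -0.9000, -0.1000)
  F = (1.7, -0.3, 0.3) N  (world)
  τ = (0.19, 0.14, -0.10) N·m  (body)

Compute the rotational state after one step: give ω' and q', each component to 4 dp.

(τ − ω×Iω)/I = (1.0156, 1.1467, -0.8240)
ω + α·dt = (1.2508, -0.8427, -0.1412)
2q̇ = q⊗(0,ω) = (0.4000000, 0.3485284, -1.2363963, -0.6707107)
updated quaternion q' = (0.7166, 0.0087, 0.4688, -0.5164)

ω' = (1.2508, -0.8427, -0.1412)
q' = (0.7166, 0.0087, 0.4688, -0.5164)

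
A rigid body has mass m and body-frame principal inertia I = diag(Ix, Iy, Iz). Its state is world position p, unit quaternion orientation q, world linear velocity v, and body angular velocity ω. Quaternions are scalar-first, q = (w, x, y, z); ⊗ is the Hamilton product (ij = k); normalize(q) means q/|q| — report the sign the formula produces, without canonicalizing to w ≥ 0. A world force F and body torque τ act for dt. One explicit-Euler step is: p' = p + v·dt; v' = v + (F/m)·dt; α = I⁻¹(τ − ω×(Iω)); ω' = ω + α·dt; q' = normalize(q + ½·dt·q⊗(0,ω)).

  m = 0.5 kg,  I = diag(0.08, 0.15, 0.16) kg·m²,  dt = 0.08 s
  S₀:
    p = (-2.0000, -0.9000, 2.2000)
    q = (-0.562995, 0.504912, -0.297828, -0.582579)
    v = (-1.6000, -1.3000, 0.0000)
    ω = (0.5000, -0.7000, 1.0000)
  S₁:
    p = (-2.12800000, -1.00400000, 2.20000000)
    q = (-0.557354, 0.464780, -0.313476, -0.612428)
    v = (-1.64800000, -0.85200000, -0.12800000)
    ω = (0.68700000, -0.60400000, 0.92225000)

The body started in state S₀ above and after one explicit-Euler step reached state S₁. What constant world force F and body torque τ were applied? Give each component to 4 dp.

F = (-0.3000, 2.8000, -0.8000)
τ = (0.1800, 0.1400, -0.1800)

rate change Δω = (0.18700000, 0.09600000, -0.07775000)
ω₀×(Iω₀) = (-0.0070, -0.0400, -0.0245)
I·α + gyro = (0.1800, 0.1400, -0.1800)
v₁ − v₀ = (-0.04800000, 0.44800000, -0.12800000)
F = m·Δv/dt = (-0.3000, 2.8000, -0.8000)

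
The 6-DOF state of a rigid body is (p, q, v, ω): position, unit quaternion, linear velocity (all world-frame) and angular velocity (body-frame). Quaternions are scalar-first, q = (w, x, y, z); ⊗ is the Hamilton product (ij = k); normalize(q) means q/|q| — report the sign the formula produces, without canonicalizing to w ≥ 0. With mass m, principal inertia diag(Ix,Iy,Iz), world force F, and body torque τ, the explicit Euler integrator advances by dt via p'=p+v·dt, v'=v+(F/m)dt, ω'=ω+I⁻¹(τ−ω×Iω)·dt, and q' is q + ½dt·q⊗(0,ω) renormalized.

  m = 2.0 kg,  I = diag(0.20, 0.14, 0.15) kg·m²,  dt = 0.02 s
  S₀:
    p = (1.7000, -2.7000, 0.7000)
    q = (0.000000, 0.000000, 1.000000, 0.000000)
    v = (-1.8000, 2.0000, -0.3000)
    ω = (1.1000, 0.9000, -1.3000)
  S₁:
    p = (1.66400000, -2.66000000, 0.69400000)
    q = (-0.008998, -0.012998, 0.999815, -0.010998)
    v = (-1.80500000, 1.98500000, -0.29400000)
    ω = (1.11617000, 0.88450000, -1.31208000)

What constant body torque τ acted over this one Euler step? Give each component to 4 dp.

τ = (0.1500, -0.1800, -0.1500)

ω₁ − ω₀ = (0.01617000, -0.01550000, -0.01208000)
precession coupling = (-0.0117, -0.0715, -0.0594)
applied torque τ = (0.1500, -0.1800, -0.1500)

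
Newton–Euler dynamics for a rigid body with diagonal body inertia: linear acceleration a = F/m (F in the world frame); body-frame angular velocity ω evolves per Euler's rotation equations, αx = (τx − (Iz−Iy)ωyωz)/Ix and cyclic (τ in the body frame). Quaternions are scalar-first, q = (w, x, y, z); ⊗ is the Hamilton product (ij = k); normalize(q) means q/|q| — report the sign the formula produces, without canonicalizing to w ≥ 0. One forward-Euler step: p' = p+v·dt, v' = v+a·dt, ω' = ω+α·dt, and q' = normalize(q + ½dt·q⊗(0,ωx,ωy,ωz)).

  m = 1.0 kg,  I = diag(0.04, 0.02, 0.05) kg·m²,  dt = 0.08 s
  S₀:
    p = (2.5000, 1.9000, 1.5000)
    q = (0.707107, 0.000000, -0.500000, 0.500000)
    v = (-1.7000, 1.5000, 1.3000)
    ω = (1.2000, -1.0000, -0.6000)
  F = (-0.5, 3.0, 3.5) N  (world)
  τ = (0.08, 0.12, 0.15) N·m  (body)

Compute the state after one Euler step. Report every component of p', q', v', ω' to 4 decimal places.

precession coupling ω×(Iω) = (0.0180, 0.0072, 0.0240)
α = I⁻¹(τ − ω×Iω) = (1.5500, 5.6400, 2.5200)
new body rate ω' = (1.3240, -0.5488, -0.3984)
Hamilton product q⊗(0,ω) = (-0.2000000, 1.6485284, -0.1071070, 0.1757358)
q' = normalize(q + ½dt·q⊗(0,ω)) = (0.6975, 0.0658, -0.5032, 0.5059)
a = (-0.5000, 3.0000, 3.5000)
p + v·dt = (2.3640, 2.0200, 1.6040)
v' = v + a·dt = (-1.7400, 1.7400, 1.5800)

p' = (2.3640, 2.0200, 1.6040)
q' = (0.6975, 0.0658, -0.5032, 0.5059)
v' = (-1.7400, 1.7400, 1.5800)
ω' = (1.3240, -0.5488, -0.3984)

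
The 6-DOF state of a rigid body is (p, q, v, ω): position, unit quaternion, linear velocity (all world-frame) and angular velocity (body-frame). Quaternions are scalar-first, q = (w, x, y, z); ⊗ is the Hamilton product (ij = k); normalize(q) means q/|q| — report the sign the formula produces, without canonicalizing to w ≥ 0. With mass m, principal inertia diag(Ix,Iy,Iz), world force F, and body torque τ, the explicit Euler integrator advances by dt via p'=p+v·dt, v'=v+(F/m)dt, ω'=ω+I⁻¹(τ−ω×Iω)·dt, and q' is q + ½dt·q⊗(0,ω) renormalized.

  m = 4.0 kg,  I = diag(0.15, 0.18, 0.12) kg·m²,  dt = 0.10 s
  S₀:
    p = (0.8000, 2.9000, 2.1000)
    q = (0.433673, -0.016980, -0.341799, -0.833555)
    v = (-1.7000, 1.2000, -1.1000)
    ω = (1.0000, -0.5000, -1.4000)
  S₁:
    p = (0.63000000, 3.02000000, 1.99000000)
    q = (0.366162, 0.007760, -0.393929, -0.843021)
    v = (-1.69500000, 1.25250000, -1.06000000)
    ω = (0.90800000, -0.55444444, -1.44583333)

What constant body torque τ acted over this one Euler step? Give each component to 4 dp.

τ = (-0.1800, -0.1400, -0.0700)

Δω = ω₁−ω₀ = (-0.09200000, -0.05444444, -0.04583333)
I·α + gyro = (-0.1800, -0.1400, -0.0700)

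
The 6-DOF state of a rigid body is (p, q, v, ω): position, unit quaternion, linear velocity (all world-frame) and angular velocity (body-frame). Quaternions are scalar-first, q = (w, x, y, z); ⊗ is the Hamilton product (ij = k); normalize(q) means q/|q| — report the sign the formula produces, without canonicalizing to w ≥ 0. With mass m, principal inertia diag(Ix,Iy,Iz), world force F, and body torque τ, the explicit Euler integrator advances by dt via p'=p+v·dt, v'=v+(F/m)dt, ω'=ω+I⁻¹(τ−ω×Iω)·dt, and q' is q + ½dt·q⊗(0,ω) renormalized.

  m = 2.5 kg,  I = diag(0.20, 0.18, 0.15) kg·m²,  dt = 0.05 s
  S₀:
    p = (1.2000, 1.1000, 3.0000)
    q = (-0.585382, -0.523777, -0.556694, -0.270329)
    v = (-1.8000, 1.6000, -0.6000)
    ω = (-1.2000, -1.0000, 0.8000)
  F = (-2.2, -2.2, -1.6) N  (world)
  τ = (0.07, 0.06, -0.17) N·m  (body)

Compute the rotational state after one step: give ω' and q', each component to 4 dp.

(τ − ω×Iω)/I = (0.2300, 0.6000, -0.9733)
new body rate ω' = (-1.1885, -0.9700, 0.7513)
2q̇ = q⊗(0,ω) = (-0.9689632, -0.0132258, 1.3287984, -0.6125614)
q + ½dt·q⊗(0,ω), renormalized = (-0.6090, -0.5236, -0.5230, -0.2854)

ω' = (-1.1885, -0.9700, 0.7513)
q' = (-0.6090, -0.5236, -0.5230, -0.2854)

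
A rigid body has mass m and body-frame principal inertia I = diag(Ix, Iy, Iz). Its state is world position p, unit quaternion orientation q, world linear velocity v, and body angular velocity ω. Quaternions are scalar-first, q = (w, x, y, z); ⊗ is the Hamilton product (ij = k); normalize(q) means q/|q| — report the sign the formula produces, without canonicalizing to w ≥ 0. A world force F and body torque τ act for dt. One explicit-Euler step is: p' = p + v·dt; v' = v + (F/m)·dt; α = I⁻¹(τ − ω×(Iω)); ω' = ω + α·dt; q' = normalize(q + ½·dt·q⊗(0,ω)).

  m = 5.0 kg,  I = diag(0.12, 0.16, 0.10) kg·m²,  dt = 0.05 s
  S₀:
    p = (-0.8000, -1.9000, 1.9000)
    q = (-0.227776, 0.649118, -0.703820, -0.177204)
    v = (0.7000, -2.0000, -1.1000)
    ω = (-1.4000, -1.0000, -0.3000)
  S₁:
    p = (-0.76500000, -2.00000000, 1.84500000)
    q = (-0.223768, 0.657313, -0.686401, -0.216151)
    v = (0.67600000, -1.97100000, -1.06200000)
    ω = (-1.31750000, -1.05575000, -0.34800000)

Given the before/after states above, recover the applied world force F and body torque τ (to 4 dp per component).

velocity change Δv = (-0.02400000, 0.02900000, 0.03800000)
F = m·Δv/dt = (-2.4000, 2.9000, 3.8000)
ω₁ − ω₀ = (0.08250000, -0.05575000, -0.04800000)
precession coupling = (-0.0180, 0.0084, 0.0560)
τ = I·(Δω/dt) + ω₀×(Iω₀) = (0.1800, -0.1700, -0.0400)

F = (-2.4000, 2.9000, 3.8000)
τ = (0.1800, -0.1700, -0.0400)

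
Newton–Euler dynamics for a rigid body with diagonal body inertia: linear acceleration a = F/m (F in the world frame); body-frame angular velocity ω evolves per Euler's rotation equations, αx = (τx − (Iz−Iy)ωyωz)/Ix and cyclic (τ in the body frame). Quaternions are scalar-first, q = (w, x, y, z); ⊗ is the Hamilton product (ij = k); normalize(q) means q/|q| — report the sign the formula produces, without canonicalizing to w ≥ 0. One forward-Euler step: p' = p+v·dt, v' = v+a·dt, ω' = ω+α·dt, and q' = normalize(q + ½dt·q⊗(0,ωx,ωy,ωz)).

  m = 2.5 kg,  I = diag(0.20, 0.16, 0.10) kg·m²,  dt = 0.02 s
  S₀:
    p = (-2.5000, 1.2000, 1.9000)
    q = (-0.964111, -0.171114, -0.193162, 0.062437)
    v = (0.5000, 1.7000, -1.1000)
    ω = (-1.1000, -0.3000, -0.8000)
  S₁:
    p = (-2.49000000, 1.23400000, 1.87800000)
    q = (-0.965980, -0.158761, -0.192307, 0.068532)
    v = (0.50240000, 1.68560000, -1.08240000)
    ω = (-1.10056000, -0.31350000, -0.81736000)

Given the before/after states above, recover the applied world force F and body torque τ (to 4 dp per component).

rate change Δω = (-0.00056000, -0.01350000, -0.01736000)
precession coupling = (-0.0144, 0.0880, -0.0132)
applied torque τ = (-0.0200, -0.0200, -0.1000)
v₁ − v₀ = (0.00240000, -0.01440000, 0.01760000)
applied force F = (0.3000, -1.8000, 2.2000)

F = (0.3000, -1.8000, 2.2000)
τ = (-0.0200, -0.0200, -0.1000)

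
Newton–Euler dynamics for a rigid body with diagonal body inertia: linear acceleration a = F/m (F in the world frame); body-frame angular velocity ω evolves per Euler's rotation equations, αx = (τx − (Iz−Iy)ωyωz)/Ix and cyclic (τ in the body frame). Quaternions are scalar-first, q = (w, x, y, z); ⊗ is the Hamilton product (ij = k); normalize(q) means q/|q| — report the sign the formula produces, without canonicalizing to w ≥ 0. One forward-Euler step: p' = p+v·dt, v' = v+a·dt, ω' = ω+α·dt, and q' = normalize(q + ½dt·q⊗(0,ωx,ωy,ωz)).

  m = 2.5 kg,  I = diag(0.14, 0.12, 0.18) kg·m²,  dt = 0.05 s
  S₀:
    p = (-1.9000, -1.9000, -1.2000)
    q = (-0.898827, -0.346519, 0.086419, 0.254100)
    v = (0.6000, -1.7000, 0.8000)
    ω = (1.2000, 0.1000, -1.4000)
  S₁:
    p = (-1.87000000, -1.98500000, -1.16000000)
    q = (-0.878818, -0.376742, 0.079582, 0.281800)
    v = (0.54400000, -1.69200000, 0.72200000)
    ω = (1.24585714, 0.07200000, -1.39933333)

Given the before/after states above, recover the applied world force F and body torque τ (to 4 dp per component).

F = (-2.8000, 0.4000, -3.9000)
τ = (0.1200, 0.0000, 0.0000)

velocity change Δv = (-0.05600000, 0.00800000, -0.07800000)
F = m·Δv/dt = (-2.8000, 0.4000, -3.9000)
ω₁ − ω₀ = (0.04585714, -0.02800000, 0.00066667)
I·α + gyro = (0.1200, 0.0000, 0.0000)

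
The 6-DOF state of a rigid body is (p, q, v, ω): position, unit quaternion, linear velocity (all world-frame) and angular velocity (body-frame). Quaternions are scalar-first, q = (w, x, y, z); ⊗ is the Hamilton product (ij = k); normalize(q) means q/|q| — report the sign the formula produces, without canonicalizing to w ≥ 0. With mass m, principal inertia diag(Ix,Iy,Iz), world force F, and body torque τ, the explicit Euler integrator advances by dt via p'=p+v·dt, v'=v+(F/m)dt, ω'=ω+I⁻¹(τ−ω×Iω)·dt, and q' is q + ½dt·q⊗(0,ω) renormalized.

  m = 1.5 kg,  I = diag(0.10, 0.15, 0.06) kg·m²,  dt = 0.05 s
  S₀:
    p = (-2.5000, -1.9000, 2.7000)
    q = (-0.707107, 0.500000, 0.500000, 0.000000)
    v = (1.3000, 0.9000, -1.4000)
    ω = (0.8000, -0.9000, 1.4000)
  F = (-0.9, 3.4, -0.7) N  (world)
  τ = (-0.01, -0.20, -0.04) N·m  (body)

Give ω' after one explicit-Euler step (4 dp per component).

ω' = (0.7383, -0.9816, 1.3967)

gyro term ω×Iω = (0.1134, 0.0448, -0.0360)
α = I⁻¹(τ − ω×Iω) = (-1.2340, -1.6320, -0.0667)
ω + α·dt = (0.7383, -0.9816, 1.3967)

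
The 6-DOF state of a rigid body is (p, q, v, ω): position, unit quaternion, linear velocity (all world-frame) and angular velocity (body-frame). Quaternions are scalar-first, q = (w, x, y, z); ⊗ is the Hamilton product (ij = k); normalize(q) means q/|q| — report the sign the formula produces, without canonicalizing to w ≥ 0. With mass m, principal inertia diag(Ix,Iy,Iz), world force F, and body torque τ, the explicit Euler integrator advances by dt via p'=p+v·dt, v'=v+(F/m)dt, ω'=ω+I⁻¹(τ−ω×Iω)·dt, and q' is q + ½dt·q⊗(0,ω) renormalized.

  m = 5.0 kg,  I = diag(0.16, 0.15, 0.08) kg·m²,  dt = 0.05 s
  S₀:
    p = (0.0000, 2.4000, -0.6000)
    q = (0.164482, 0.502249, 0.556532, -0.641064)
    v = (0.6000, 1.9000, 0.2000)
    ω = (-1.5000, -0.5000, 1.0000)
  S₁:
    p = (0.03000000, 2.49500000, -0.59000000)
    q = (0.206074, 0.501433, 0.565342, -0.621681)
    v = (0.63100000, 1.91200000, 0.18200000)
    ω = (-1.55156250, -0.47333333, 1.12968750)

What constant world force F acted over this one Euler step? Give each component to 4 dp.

velocity change Δv = (0.03100000, 0.01200000, -0.01800000)
F = m·Δv/dt = (3.1000, 1.2000, -1.8000)

F = (3.1000, 1.2000, -1.8000)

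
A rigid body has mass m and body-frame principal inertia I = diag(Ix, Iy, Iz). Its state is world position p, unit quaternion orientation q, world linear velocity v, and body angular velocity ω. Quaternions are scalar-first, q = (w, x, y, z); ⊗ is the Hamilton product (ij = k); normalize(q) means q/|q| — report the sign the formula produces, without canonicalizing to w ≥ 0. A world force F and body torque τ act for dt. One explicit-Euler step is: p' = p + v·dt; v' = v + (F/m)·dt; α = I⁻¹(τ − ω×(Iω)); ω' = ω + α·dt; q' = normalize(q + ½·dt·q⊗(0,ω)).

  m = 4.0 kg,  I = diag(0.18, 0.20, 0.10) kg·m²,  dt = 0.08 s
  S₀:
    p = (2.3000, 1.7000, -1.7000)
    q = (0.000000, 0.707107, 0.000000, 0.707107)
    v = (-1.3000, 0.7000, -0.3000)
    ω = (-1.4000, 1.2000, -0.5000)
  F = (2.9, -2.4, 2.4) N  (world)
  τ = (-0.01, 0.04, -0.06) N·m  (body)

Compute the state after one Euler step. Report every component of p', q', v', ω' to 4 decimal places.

p' = (2.1960, 1.7560, -1.7240)
q' = (0.0536, 0.6712, -0.0254, 0.7389)
v' = (-1.2420, 0.6520, -0.2520)
ω' = (-1.4311, 1.1936, -0.5211)

α = I⁻¹(τ − ω×Iω) = (-0.3889, -0.0800, -0.2640)
ω' = ω + α·dt = (-1.4311, 1.1936, -0.5211)
Hamilton product q⊗(0,ω) = (1.3435033, -0.8485284, -0.6363963, 0.8485284)
q + ½dt·q⊗(0,ω), renormalized = (0.0536, 0.6712, -0.0254, 0.7389)
linear accel F/m = (0.7250, -0.6000, 0.6000)
p + v·dt = (2.1960, 1.7560, -1.7240)
v' = v + a·dt = (-1.2420, 0.6520, -0.2520)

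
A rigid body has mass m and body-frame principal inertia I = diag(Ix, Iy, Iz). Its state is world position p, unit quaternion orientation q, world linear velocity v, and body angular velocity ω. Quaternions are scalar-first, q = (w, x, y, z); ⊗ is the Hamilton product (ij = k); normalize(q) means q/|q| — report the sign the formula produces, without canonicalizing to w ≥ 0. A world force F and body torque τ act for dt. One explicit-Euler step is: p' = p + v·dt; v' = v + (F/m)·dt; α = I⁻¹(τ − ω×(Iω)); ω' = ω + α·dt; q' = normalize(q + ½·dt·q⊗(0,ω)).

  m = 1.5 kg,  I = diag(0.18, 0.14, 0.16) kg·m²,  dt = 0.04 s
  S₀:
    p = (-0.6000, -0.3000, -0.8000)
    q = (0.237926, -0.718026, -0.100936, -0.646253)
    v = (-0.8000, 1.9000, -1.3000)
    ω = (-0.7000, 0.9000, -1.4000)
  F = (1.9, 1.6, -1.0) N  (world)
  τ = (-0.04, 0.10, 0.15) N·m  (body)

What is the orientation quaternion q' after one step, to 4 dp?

q' = (0.2115, -0.7064, -0.1076, -0.6668)

q⊗(0,ω) = (-1.3165300, 0.5563899, -0.3387259, -1.0499750)
q' = normalize(q + ½dt·q⊗(0,ω)) = (0.2115, -0.7064, -0.1076, -0.6668)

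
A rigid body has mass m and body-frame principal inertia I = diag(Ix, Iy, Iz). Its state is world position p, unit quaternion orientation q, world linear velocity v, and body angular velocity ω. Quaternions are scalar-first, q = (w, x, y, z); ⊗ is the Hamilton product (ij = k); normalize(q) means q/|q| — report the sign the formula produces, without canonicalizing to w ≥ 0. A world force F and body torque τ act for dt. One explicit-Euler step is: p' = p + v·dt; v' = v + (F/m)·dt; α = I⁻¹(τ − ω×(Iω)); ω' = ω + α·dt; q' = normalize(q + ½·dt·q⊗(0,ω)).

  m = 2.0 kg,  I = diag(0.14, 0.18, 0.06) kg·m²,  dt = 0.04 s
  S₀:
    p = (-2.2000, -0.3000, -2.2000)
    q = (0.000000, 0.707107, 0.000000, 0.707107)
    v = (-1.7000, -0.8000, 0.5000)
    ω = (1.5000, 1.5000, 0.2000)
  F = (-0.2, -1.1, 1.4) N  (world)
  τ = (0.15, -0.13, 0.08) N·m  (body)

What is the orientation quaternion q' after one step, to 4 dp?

q⊗(0,ω) = (-1.2020819, -1.0606605, 0.9192391, 1.0606605)
q' = normalize(q + ½dt·q⊗(0,ω)) = (-0.0240, 0.6853, 0.0184, 0.7277)

q' = (-0.0240, 0.6853, 0.0184, 0.7277)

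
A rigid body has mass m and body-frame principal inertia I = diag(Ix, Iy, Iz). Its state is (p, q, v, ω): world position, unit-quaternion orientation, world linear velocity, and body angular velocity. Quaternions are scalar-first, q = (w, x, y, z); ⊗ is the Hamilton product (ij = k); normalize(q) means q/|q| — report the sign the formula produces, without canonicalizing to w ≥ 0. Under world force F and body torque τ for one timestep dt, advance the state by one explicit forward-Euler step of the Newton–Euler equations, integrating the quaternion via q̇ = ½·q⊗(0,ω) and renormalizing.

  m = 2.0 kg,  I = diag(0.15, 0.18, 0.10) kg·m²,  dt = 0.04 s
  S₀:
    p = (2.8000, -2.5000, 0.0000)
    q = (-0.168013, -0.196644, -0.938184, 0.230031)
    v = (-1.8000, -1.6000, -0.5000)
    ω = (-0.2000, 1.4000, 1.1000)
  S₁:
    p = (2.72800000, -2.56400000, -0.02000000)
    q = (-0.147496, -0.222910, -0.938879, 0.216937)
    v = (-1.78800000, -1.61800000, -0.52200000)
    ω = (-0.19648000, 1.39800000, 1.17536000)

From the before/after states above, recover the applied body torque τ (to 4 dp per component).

τ = (-0.1100, -0.0200, 0.1800)

Δω = ω₁−ω₀ = (0.00352000, -0.00200000, 0.07536000)
gyro term ω₀×Iω₀ = (-0.1232, -0.0110, -0.0084)
I·α + gyro = (-0.1100, -0.0200, 0.1800)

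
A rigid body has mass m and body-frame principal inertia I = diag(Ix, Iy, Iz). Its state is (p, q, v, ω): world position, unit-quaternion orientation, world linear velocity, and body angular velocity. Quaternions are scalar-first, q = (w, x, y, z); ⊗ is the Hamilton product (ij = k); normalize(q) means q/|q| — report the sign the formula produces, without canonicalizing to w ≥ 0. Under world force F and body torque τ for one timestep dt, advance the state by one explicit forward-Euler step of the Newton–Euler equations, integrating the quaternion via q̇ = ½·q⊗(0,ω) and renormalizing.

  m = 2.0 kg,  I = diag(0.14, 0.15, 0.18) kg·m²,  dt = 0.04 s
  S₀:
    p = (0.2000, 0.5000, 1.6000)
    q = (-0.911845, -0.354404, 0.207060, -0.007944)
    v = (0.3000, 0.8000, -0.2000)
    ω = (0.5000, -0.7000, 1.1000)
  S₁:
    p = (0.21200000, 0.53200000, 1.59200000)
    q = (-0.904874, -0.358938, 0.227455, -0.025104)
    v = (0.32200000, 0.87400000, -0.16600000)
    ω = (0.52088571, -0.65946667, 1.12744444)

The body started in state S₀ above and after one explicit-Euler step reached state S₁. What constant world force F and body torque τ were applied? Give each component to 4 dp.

velocity change Δv = (0.02200000, 0.07400000, 0.03400000)
F = m·Δv/dt = (1.1000, 3.7000, 1.7000)
ω₁ − ω₀ = (0.02088571, 0.04053333, 0.02744444)
precession coupling = (-0.0231, -0.0220, -0.0035)
applied torque τ = (0.0500, 0.1300, 0.1200)

F = (1.1000, 3.7000, 1.7000)
τ = (0.0500, 0.1300, 0.1200)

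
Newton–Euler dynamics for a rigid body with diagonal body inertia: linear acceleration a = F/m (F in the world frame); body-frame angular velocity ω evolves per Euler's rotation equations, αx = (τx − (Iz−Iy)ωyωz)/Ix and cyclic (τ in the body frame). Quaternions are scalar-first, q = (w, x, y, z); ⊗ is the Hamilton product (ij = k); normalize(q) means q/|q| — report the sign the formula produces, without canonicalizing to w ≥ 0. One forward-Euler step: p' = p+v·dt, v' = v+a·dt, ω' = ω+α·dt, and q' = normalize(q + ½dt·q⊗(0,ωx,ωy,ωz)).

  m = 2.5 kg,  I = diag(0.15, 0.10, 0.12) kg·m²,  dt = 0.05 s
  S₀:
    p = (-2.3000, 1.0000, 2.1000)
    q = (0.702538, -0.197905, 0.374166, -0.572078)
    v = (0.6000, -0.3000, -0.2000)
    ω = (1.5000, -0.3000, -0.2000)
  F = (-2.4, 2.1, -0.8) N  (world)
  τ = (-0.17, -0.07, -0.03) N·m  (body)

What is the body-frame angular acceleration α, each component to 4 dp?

α = (-1.1413, -0.6100, -0.4375)

ω×(Iω) gyroscopic = (0.0012, -0.0090, 0.0225)
α = I⁻¹(τ − ω×Iω) = (-1.1413, -0.6100, -0.4375)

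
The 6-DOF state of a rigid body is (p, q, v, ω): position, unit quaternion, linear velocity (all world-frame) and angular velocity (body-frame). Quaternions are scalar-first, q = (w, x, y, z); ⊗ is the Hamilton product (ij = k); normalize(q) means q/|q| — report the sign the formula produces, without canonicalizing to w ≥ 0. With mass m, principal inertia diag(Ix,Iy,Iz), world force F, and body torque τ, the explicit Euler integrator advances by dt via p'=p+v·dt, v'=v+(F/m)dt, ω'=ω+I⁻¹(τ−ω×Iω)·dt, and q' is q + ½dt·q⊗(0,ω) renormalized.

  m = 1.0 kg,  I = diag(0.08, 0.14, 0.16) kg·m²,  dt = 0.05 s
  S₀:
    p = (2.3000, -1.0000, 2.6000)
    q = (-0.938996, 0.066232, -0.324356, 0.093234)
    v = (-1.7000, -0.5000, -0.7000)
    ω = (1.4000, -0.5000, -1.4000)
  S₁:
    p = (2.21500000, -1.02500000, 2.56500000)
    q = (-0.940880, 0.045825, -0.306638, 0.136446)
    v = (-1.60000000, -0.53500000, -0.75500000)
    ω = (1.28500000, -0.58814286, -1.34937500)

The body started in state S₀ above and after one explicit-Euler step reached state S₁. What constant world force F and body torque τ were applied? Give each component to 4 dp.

Δv = v₁−v₀ = (0.10000000, -0.03500000, -0.05500000)
applied force F = (2.0000, -0.7000, -1.1000)
rate change Δω = (-0.11500000, -0.08814286, 0.05062500)
applied torque τ = (-0.1700, -0.0900, 0.1200)

F = (2.0000, -0.7000, -1.1000)
τ = (-0.1700, -0.0900, 0.1200)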